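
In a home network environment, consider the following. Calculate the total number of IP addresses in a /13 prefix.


Given: CIDR prefix /13
Host bits = 32 - 13 = 19
Total addresses = 2^19 = 524288

524288


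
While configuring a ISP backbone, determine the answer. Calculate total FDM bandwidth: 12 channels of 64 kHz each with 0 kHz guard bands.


Given: 12 channels, 64 kHz each, guard = 0 kHz
Channel bandwidth = 12 * 64 = 768 kHz
Guard bands = 11 gaps * 0 kHz = 0 kHz
Total = 768 + 0 = 768 kHz

768


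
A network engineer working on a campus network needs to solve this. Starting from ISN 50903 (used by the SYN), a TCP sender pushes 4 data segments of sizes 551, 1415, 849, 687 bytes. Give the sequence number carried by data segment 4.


The SYN occupies sequence number ISN = 50903, so the first data byte is ISN + 1 = 50904.
SEQ of data segment i = (ISN + 1) + sum of payload sizes of segments 1..i-1.
Segment 1: SEQ = 50904, payload = 551 bytes
Segment 2: SEQ = 51455, payload = 1415 bytes
Segment 3: SEQ = 52870, payload = 849 bytes
Segment 4: SEQ = 53719, payload = 687 bytes
SEQ of segment 4 = 50904 + 551 + 1415 + 849 = 53719

53719


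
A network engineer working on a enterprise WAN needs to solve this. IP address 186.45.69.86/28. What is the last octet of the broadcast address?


Given: IP = 186.45.69.86, prefix = /28
Host bits = 32 - 28 = 4
Network last octet = 86 AND mask = 80
Host part size = 2^4 - 1 = 15
Broadcast last octet = 80 OR 15 = 95

95


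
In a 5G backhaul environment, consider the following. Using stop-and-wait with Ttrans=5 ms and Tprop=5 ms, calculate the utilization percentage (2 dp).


Given: Ttrans = 5 ms, Tprop = 5 ms
RTT = 2 * Tprop = 2 * 5 = 10 ms
U = Ttrans / (Ttrans + RTT)
U = 5 / (5 + 10)
U = 5 / 15 = 0.333333
U% = 33.33%

33.33


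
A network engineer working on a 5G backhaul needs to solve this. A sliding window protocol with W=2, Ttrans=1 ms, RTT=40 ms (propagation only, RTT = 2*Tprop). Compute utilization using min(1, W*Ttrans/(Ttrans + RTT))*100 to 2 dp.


Given: W = 2, Ttrans = 1 ms, RTT = 40 ms (= 2 * Tprop, Tprop = 20 ms)
Cycle time = Ttrans + RTT = 1 + 40 = 41 ms (first packet sent until its ACK returns)
W * Ttrans = 2 * 1 = 2 ms of sending per cycle
W * Ttrans / (Ttrans + RTT) = 2 / 41 = 0.048780
U = min(1, 0.048780) = 0.048780
U% = 4.88%

4.88


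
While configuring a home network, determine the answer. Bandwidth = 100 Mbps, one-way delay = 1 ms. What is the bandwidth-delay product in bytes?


Given: bandwidth = 100 Mbps, delay = 1 ms
BDP in bits = 100 * 10^6 * 1 / 1000
BDP in bits = 100000
BDP in bytes = 100000 / 8 = 12500

12500


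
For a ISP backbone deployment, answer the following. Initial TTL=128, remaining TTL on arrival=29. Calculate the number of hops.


Given: initial TTL = 128, received TTL = 29
Hops = initial TTL - received TTL
Hops = 128 - 29 = 99

99


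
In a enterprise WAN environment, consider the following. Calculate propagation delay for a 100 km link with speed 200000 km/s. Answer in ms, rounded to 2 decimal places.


Given: distance = 100 km, speed = 200000 km/s
Delay = distance / speed = 100 / 200000 seconds
Delay in ms = 100 * 1000 / 200000
Delay = 0.5000 ms
Rounded to 2 dp = 0.50 ms

0.50


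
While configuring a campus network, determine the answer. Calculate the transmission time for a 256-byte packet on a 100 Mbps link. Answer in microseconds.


Given: packet = 256 bytes, bandwidth = 100 Mbps
Packet in bits = 256 * 8 = 2048 bits
Bandwidth = 100 * 10^6 = 100000000 bps
Time = 2048 / 100000000 seconds
Time in us = 2048 * 10^6 / 100000000 = 20.48

20.48


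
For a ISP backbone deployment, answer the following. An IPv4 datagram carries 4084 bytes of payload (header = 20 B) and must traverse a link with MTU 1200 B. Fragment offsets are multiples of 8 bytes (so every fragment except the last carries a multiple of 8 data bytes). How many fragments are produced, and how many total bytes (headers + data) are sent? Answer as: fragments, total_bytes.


Max data per non-final fragment = floor((MTU - header)/8)*8 = floor((1200 - 20)/8)*8 = floor(1180/8)*8 = 1176 B
Final fragment needs no 8-byte alignment: it can carry up to MTU - header = 1180 B
Non-final fragments needed = ceil((payload - 1180) / 1176) = ceil(2904/1176) = ceil(2.4694) = 3
Number of fragments = 3 + 1 = 4
Fragment sizes (data): 3 * 1176 B + 556 B (last, 556 <= 1180 OK)
Total bytes sent = payload + n_frags * header = 4084 + 4*20 = 4084 + 80 = 4164 B

4, 4164


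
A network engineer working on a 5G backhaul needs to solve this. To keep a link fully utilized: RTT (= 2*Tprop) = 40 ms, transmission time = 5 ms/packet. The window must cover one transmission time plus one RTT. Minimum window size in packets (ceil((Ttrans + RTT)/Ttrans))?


Given: Ttrans = 5 ms, RTT = 40 ms (= 2 * Tprop, Tprop = 20 ms)
Time until first ACK returns = Ttrans + RTT = 5 + 40 = 45 ms
Need W * Ttrans >= Ttrans + RTT  ->  W >= (Ttrans + RTT) / Ttrans
(Ttrans + RTT) / Ttrans = 45 / 5 = 9
W_min = ceil(9) = 9

9


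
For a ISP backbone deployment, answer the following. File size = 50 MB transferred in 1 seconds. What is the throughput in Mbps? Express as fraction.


Given: file = 50 MB, time = 1 s
File in Mb = 50 * 8 = 400 Mb
Throughput = 400 / 1 Mbps
Throughput = 400 Mbps

400


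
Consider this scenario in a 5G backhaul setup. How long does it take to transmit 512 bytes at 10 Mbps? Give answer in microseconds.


Given: packet = 512 bytes, bandwidth = 10 Mbps
Packet in bits = 512 * 8 = 4096 bits
Bandwidth = 10 * 10^6 = 10000000 bps
Time = 4096 / 10000000 seconds
Time in us = 4096 * 10^6 / 10000000 = 409.6

409.6


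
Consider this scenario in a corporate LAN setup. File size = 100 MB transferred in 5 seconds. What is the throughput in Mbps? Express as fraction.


Given: file = 100 MB, time = 5 s
File in Mb = 100 * 8 = 800 Mb
Throughput = 800 / 5 Mbps
Throughput = 160 Mbps

160


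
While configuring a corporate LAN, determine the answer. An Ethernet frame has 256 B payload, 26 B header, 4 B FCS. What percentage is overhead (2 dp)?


Given: payload = 256 B, header = 26 B, trailer = 4 B
Overhead bytes = header + trailer = 26 + 4 = 30
Total frame = payload + overhead = 256 + 30 = 286
Overhead % = 30 / 286 * 100 = 10.4895% -> 10.49% (2 dp)

10.49


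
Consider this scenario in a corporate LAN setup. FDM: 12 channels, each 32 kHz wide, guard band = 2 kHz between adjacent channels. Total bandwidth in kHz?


Given: 12 channels, 32 kHz each, guard = 2 kHz
Channel bandwidth = 12 * 32 = 384 kHz
Guard bands = 11 gaps * 2 kHz = 22 kHz
Total = 384 + 22 = 406 kHz

406


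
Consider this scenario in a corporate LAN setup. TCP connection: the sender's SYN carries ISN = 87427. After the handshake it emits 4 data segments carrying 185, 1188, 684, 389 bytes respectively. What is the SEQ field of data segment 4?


The SYN occupies sequence number ISN = 87427, so the first data byte is ISN + 1 = 87428.
SEQ of data segment i = (ISN + 1) + sum of payload sizes of segments 1..i-1.
Segment 1: SEQ = 87428, payload = 185 bytes
Segment 2: SEQ = 87613, payload = 1188 bytes
Segment 3: SEQ = 88801, payload = 684 bytes
Segment 4: SEQ = 89485, payload = 389 bytes
SEQ of segment 4 = 87428 + 185 + 1188 + 684 = 89485

89485


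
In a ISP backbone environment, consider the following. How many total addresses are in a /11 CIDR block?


Given: CIDR prefix /11
Host bits = 32 - 11 = 21
Total addresses = 2^21 = 2097152

2097152


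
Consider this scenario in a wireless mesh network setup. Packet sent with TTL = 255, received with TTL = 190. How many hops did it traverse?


Given: initial TTL = 255, received TTL = 190
Hops = initial TTL - received TTL
Hops = 255 - 190 = 65

65


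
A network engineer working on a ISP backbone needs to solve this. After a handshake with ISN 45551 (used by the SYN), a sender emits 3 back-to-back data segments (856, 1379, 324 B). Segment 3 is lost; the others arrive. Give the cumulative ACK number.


SYN uses sequence number 45551; first data byte = ISN + 1 = 45552.
Segment 1: SEQ = 45552, len = 856 B, covers [45552, 46407]
Segment 2: SEQ = 46408, len = 1379 B, covers [46408, 47786]
Segment 3: SEQ = 47787, len = 324 B, covers [47787, 48110] [LOST]
In-order data received: bytes [45552, 47786] (segments 1..2).
Segment 3 missing -> gap begins at byte 47787.
Cumulative ACK = next expected in-order byte = 45552 + 856 + 1379 = 47787

47787


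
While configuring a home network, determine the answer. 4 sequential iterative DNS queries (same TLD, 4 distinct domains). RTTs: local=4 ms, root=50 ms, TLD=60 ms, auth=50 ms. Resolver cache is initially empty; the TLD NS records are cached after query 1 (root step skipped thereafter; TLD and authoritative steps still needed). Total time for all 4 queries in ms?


Lookup 1 (cold cache): local + root + TLD + auth = 4 + 50 + 60 + 50 = 164 ms
Lookups 2..4 (TLD NS cached -> skip root; new domain -> still ask TLD and auth): local + TLD + auth = 4 + 60 + 50 = 114 ms each
Remaining 3 lookups: 3 * 114 = 342 ms
Total = 164 + 342 = 506 ms

506


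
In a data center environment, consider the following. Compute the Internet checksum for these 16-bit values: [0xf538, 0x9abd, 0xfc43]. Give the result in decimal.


Given words: [0xf538, 0x9abd, 0xfc43]
Step 1: Sum all words
Raw sum = 62776 + 39613 + 64579 = 166968
Step 2: Fold carry: (35896 + 2) = 35898
One's complement = ~35898 & 0xFFFF = 29637

29637


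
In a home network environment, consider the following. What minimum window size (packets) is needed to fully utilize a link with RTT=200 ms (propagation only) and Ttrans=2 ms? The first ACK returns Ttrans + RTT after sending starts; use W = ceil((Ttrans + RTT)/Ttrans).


Given: Ttrans = 2 ms, RTT = 200 ms (= 2 * Tprop, Tprop = 100 ms)
Time until first ACK returns = Ttrans + RTT = 2 + 200 = 202 ms
Need W * Ttrans >= Ttrans + RTT  ->  W >= (Ttrans + RTT) / Ttrans
(Ttrans + RTT) / Ttrans = 202 / 2 = 101
W_min = ceil(101) = 101

101


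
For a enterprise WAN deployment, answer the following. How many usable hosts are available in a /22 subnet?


Given: subnet mask /22
Host bits = 32 - 22 = 10
Total addresses = 2^10 = 1024
Usable hosts = 1024 - 2 (network + broadcast) = 1022

1022


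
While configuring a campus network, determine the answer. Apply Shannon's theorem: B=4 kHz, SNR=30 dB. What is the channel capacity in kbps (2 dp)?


Given: B = 4 kHz, SNR = 30 dB
SNR linear = 10^(30/10) = 1000
1 + SNR = 1001
log2(1001) = 9.9672262588
C = 4 * 1000 * 9.9672262588 = 39868.9050 bps
C = 39.868905 kbps -> 39.87 kbps (2 dp)

39.87


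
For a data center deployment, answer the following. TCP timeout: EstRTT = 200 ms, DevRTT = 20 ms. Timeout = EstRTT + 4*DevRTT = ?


Given: EstRTT = 200 ms, DevRTT = 20 ms
Timeout = EstRTT + 4 * DevRTT
4 * DevRTT = 4 * 20 = 80
Timeout = 200 + 80 = 280 ms

280


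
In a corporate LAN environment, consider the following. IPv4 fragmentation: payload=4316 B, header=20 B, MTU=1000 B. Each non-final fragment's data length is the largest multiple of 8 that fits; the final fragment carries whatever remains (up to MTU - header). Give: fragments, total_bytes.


Max data per non-final fragment = floor((MTU - header)/8)*8 = floor((1000 - 20)/8)*8 = floor(980/8)*8 = 976 B
Final fragment needs no 8-byte alignment: it can carry up to MTU - header = 980 B
Non-final fragments needed = ceil((payload - 980) / 976) = ceil(3336/976) = ceil(3.4180) = 4
Number of fragments = 4 + 1 = 5
Fragment sizes (data): 4 * 976 B + 412 B (last, 412 <= 980 OK)
Total bytes sent = payload + n_frags * header = 4316 + 5*20 = 4316 + 100 = 4416 B

5, 4416


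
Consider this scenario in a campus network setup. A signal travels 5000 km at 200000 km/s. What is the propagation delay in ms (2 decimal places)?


Given: distance = 5000 km, speed = 200000 km/s
Delay = distance / speed = 5000 / 200000 seconds
Delay in ms = 5000 * 1000 / 200000
Delay = 25.0000 ms
Rounded to 2 dp = 25.00 ms

25.00


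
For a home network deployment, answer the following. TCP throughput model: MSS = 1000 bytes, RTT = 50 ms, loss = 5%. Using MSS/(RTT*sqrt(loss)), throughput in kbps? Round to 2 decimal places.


Given: MSS = 1000 bytes, RTT = 50 ms, loss = 5%
RTT in seconds = 50 / 1000 = 0.05
Loss rate = 5% = 0.05
sqrt(loss) = sqrt(0.05) = 0.223606797750
Throughput (bytes/s) = 1000 / (0.05 * 0.223606797750) = 89442.7191
Throughput (kbps) = 89442.7191 * 8 / 1000 = 715.541753 -> 715.54 kbps (2 dp)

715.54


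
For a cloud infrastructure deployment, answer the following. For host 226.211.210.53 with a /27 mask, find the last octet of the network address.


Given: IP = 226.211.210.53, prefix = /27
Subnet mask = 255.255.255.224
Last octet of IP: 53
Last octet of mask: 224
Network last octet = 53 AND 224 = 32

32


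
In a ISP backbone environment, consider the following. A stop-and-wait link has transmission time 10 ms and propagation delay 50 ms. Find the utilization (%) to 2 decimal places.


Given: Ttrans = 10 ms, Tprop = 50 ms
RTT = 2 * Tprop = 2 * 50 = 100 ms
U = Ttrans / (Ttrans + RTT)
U = 10 / (10 + 100)
U = 10 / 110 = 0.090909
U% = 9.09%

9.09


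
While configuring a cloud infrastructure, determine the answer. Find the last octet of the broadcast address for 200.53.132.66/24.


Given: IP = 200.53.132.66, prefix = /24
Host bits = 32 - 24 = 8
Network last octet = 66 AND mask = 0
Host part size = 2^8 - 1 = 255
Broadcast last octet = 0 OR 255 = 255

255


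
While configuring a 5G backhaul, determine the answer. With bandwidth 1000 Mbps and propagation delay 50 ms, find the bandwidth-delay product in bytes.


Given: bandwidth = 1000 Mbps, delay = 50 ms
BDP in bits = 1000 * 10^6 * 50 / 1000
BDP in bits = 50000000
BDP in bytes = 50000000 / 8 = 6250000

6250000


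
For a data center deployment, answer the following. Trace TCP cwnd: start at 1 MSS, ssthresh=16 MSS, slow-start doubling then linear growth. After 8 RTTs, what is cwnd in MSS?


RTT 0: cwnd = 1 MSS (initial)
RTT 1: cwnd = 2 MSS (slow start, doubled)
RTT 2: cwnd = 4 MSS (slow start, doubled)
RTT 3: cwnd = 8 MSS (slow start, doubled)
RTT 4: cwnd = 16 MSS (slow start, doubled)
RTT 5: cwnd = 17 MSS (congestion avoidance, +1)
RTT 6: cwnd = 18 MSS (congestion avoidance, +1)
RTT 7: cwnd = 19 MSS (congestion avoidance, +1)
RTT 8: cwnd = 20 MSS (congestion avoidance, +1)

20


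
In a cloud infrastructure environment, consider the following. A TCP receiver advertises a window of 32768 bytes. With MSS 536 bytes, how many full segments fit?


Given: RWND = 32768 bytes, MSS = 536 bytes
Full segments = floor(RWND / MSS)
Full segments = floor(32768 / 536)
Full segments = floor(61.1343) = 61

61


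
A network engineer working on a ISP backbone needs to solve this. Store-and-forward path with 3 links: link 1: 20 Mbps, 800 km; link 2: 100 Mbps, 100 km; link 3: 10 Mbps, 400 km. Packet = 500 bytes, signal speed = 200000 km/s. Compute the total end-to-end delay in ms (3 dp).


Packet = 500 bytes = 4000 bits. Store-and-forward: sum (t_trans + t_prop) per link.
Link 1: t_trans = 4000/(20*10^6) s = 0.2000 ms; t_prop = 800/200000 s = 4.0000 ms; subtotal = 4.2000 ms
Link 2: t_trans = 4000/(100*10^6) s = 0.0400 ms; t_prop = 100/200000 s = 0.5000 ms; subtotal = 0.5400 ms
Link 3: t_trans = 4000/(10*10^6) s = 0.4000 ms; t_prop = 400/200000 s = 2.0000 ms; subtotal = 2.4000 ms
End-to-end = 4.2000 + 0.5400 + 2.4000 = 7.1400 ms -> 7.140 ms (3 dp)

7.140


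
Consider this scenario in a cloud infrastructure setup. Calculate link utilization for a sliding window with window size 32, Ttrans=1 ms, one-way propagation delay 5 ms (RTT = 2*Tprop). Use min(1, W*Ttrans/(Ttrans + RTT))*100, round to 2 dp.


Given: W = 32, Ttrans = 1 ms, RTT = 10 ms (= 2 * Tprop, Tprop = 5 ms)
Cycle time = Ttrans + RTT = 1 + 10 = 11 ms (first packet sent until its ACK returns)
W * Ttrans = 32 * 1 = 32 ms of sending per cycle
W * Ttrans / (Ttrans + RTT) = 32 / 11 = 2.909091
U = min(1, 2.909091) = 1.000000
U% = 100.00%

100.00


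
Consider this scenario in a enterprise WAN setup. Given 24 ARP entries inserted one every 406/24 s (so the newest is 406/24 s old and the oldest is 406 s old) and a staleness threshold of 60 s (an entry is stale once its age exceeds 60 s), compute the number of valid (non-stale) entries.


Ages are k * 406/24 s for k = 1..24 (spacing = 16.9167 s).
Entry k is valid iff k * 406/24 <= 60 iff k <= 24 * 60 / 406 = 3.5468
n_valid = floor(3.5468) = 3
(n_stale = 24 - 3 = 21)

3


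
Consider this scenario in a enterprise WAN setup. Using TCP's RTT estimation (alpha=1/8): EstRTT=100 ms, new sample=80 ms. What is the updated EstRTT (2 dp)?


Given: EstRTT = 100 ms, SampleRTT = 80 ms, alpha = 1/8
New EstRTT = (1 - alpha) * EstRTT + alpha * SampleRTT
(7/8) * 100 = 87.5
(1/8) * 80 = 10
New EstRTT = 87.5 + 10 = 97.5 ms -> 97.50 ms (2 dp)

97.50


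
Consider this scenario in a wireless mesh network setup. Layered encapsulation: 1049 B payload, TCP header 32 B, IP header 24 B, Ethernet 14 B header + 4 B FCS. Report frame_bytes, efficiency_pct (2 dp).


TCP segment = 1049 + 32 = 1081 B
IP packet = 1081 + 24 = 1105 B
Ethernet frame = 1105 + 14 + 4 = 1123 B
Efficiency = app / frame = 1049 / 1123 = 0.934105 = 93.4105% -> 93.41% (2 dp)

1123, 93.41


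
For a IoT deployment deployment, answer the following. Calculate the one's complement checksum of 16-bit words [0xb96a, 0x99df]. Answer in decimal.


Given words: [0xb96a, 0x99df]
Step 1: Sum all words
Raw sum = 47466 + 39391 = 86857
Step 2: Fold carry: (21321 + 1) = 21322
One's complement = ~21322 & 0xFFFF = 44213

44213


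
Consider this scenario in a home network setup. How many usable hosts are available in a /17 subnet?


Given: subnet mask /17
Host bits = 32 - 17 = 15
Total addresses = 2^15 = 32768
Usable hosts = 32768 - 2 (network + broadcast) = 32766

32766


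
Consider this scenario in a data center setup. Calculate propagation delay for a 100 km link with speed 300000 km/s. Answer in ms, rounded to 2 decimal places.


Given: distance = 100 km, speed = 300000 km/s
Delay = distance / speed = 100 / 300000 seconds
Delay in ms = 100 * 1000 / 300000
Delay = 0.3333 ms
Rounded to 2 dp = 0.33 ms

0.33


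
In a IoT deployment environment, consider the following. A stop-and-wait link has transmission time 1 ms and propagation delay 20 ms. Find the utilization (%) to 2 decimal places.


Given: Ttrans = 1 ms, Tprop = 20 ms
RTT = 2 * Tprop = 2 * 20 = 40 ms
U = Ttrans / (Ttrans + RTT)
U = 1 / (1 + 40)
U = 1 / 41 = 0.02439
U% = 2.44%

2.44


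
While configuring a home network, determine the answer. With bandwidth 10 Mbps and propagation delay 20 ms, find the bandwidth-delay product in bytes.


Given: bandwidth = 10 Mbps, delay = 20 ms
BDP in bits = 10 * 10^6 * 20 / 1000
BDP in bits = 200000
BDP in bytes = 200000 / 8 = 25000

25000


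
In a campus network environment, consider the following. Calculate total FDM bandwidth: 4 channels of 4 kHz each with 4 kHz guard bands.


Given: 4 channels, 4 kHz each, guard = 4 kHz
Channel bandwidth = 4 * 4 = 16 kHz
Guard bands = 3 gaps * 4 kHz = 12 kHz
Total = 16 + 12 = 28 kHz

28


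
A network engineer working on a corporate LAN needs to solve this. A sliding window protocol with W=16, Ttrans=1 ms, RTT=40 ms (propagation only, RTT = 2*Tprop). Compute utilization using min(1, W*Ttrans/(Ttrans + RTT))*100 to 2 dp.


Given: W = 16, Ttrans = 1 ms, RTT = 40 ms (= 2 * Tprop, Tprop = 20 ms)
Cycle time = Ttrans + RTT = 1 + 40 = 41 ms (first packet sent until its ACK returns)
W * Ttrans = 16 * 1 = 16 ms of sending per cycle
W * Ttrans / (Ttrans + RTT) = 16 / 41 = 0.390244
U = min(1, 0.390244) = 0.390244
U% = 39.02%

39.02


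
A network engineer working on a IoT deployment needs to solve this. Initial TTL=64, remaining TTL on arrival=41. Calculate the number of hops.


Given: initial TTL = 64, received TTL = 41
Hops = initial TTL - received TTL
Hops = 64 - 41 = 23

23


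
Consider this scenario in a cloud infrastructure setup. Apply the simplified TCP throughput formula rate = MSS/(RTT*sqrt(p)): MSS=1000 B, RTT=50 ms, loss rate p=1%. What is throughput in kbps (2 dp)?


Given: MSS = 1000 bytes, RTT = 50 ms, loss = 1%
RTT in seconds = 50 / 1000 = 0.05
Loss rate = 1% = 0.01
sqrt(loss) = sqrt(0.01) = 0.1
Throughput (bytes/s) = 1000 / (0.05 * 0.1) = 200000.0000
Throughput (kbps) = 200000.0000 * 8 / 1000 = 1600.000000 -> 1600.00 kbps (2 dp)

1600.00


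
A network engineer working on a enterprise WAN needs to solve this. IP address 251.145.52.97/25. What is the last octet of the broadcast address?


Given: IP = 251.145.52.97, prefix = /25
Host bits = 32 - 25 = 7
Network last octet = 97 AND mask = 0
Host part size = 2^7 - 1 = 127
Broadcast last octet = 0 OR 127 = 127

127


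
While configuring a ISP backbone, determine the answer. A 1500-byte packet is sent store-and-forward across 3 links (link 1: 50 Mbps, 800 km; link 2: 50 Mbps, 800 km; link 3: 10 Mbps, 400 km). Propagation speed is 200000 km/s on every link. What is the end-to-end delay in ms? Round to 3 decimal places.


Packet = 1500 bytes = 12000 bits. Store-and-forward: sum (t_trans + t_prop) per link.
Link 1: t_trans = 12000/(50*10^6) s = 0.2400 ms; t_prop = 800/200000 s = 4.0000 ms; subtotal = 4.2400 ms
Link 2: t_trans = 12000/(50*10^6) s = 0.2400 ms; t_prop = 800/200000 s = 4.0000 ms; subtotal = 4.2400 ms
Link 3: t_trans = 12000/(10*10^6) s = 1.2000 ms; t_prop = 400/200000 s = 2.0000 ms; subtotal = 3.2000 ms
End-to-end = 4.2400 + 4.2400 + 3.2000 = 11.6800 ms -> 11.680 ms (3 dp)

11.680


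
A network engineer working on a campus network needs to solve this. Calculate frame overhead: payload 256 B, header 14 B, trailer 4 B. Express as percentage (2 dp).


Given: payload = 256 B, header = 14 B, trailer = 4 B
Overhead bytes = header + trailer = 14 + 4 = 18
Total frame = payload + overhead = 256 + 18 = 274
Overhead % = 18 / 274 * 100 = 6.5693% -> 6.57% (2 dp)

6.57


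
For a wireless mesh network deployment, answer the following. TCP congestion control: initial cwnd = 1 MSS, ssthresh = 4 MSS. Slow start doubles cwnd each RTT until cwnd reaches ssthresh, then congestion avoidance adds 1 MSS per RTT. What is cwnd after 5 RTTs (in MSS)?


RTT 0: cwnd = 1 MSS (initial)
RTT 1: cwnd = 2 MSS (slow start, doubled)
RTT 2: cwnd = 4 MSS (slow start, doubled)
RTT 3: cwnd = 5 MSS (congestion avoidance, +1)
RTT 4: cwnd = 6 MSS (congestion avoidance, +1)
RTT 5: cwnd = 7 MSS (congestion avoidance, +1)

7


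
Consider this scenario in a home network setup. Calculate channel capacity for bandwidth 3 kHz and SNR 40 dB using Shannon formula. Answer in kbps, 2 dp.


Given: B = 3 kHz, SNR = 40 dB
SNR linear = 10^(40/10) = 10000
1 + SNR = 10001
log2(10001) = 13.2878566418
C = 3 * 1000 * 13.2878566418 = 39863.5699 bps
C = 39.863570 kbps -> 39.86 kbps (2 dp)

39.86


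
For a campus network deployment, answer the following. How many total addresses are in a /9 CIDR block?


Given: CIDR prefix /9
Host bits = 32 - 9 = 23
Total addresses = 2^23 = 8388608

8388608


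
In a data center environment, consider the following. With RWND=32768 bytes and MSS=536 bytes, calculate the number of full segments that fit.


Given: RWND = 32768 bytes, MSS = 536 bytes
Full segments = floor(RWND / MSS)
Full segments = floor(32768 / 536)
Full segments = floor(61.1343) = 61

61


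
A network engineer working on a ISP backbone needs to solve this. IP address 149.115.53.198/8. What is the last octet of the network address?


Given: IP = 149.115.53.198, prefix = /8
Subnet mask = 255.0.0.0
Last octet of IP: 198
Last octet of mask: 0
Network last octet = 198 AND 0 = 0

0


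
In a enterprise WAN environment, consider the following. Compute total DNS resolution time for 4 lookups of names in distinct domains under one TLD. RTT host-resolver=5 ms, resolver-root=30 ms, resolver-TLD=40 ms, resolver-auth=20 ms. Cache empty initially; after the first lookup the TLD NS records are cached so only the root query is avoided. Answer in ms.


Lookup 1 (cold cache): local + root + TLD + auth = 5 + 30 + 40 + 20 = 95 ms
Lookups 2..4 (TLD NS cached -> skip root; new domain -> still ask TLD and auth): local + TLD + auth = 5 + 40 + 20 = 65 ms each
Remaining 3 lookups: 3 * 65 = 195 ms
Total = 95 + 195 = 290 ms

290


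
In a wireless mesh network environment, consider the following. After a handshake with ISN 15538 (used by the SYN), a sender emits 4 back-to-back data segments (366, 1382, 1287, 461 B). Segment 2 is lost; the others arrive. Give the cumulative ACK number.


SYN uses sequence number 15538; first data byte = ISN + 1 = 15539.
Segment 1: SEQ = 15539, len = 366 B, covers [15539, 15904]
Segment 2: SEQ = 15905, len = 1382 B, covers [15905, 17286] [LOST]
Segment 3: SEQ = 17287, len = 1287 B, covers [17287, 18573]
Segment 4: SEQ = 18574, len = 461 B, covers [18574, 19034]
In-order data received: bytes [15539, 15904] (segments 1..1).
Segment 2 missing -> gap begins at byte 15905; later segments buffered out of order.
Cumulative ACK = next expected in-order byte = 15539 + 366 = 15905

15905


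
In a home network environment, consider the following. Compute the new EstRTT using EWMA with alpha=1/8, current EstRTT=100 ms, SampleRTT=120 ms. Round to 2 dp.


Given: EstRTT = 100 ms, SampleRTT = 120 ms, alpha = 1/8
New EstRTT = (1 - alpha) * EstRTT + alpha * SampleRTT
(7/8) * 100 = 87.5
(1/8) * 120 = 15
New EstRTT = 87.5 + 15 = 102.5 ms -> 102.50 ms (2 dp)

102.50


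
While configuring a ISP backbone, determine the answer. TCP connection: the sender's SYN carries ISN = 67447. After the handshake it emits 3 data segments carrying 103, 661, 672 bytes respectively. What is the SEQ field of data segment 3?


The SYN occupies sequence number ISN = 67447, so the first data byte is ISN + 1 = 67448.
SEQ of data segment i = (ISN + 1) + sum of payload sizes of segments 1..i-1.
Segment 1: SEQ = 67448, payload = 103 bytes
Segment 2: SEQ = 67551, payload = 661 bytes
Segment 3: SEQ = 68212, payload = 672 bytes
SEQ of segment 3 = 67448 + 103 + 661 = 68212

68212


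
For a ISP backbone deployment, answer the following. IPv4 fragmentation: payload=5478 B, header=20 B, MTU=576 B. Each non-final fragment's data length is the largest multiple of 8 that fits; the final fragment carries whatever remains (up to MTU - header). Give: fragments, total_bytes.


Max data per non-final fragment = floor((MTU - header)/8)*8 = floor((576 - 20)/8)*8 = floor(556/8)*8 = 552 B
Final fragment needs no 8-byte alignment: it can carry up to MTU - header = 556 B
Non-final fragments needed = ceil((payload - 556) / 552) = ceil(4922/552) = ceil(8.9167) = 9
Number of fragments = 9 + 1 = 10
Fragment sizes (data): 9 * 552 B + 510 B (last, 510 <= 556 OK)
Total bytes sent = payload + n_frags * header = 5478 + 10*20 = 5478 + 200 = 5678 B

10, 5678


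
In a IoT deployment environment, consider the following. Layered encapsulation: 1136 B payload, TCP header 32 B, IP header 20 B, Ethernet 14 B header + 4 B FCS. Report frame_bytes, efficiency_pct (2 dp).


TCP segment = 1136 + 32 = 1168 B
IP packet = 1168 + 20 = 1188 B
Ethernet frame = 1188 + 14 + 4 = 1206 B
Efficiency = app / frame = 1136 / 1206 = 0.941957 = 94.1957% -> 94.20% (2 dp)

1206, 94.20


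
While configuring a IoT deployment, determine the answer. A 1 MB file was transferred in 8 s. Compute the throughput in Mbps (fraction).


Given: file = 1 MB, time = 8 s
File in Mb = 1 * 8 = 8 Mb
Throughput = 8 / 8 Mbps
Throughput = 1 Mbps

1


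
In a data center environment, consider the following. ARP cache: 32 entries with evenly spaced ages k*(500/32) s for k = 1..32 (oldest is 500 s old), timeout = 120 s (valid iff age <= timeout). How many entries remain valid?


Ages are k * 500/32 s for k = 1..32 (spacing = 15.6250 s).
Entry k is valid iff k * 500/32 <= 120 iff k <= 32 * 120 / 500 = 7.6800
n_valid = floor(7.6800) = 7
(n_stale = 32 - 7 = 25)

7


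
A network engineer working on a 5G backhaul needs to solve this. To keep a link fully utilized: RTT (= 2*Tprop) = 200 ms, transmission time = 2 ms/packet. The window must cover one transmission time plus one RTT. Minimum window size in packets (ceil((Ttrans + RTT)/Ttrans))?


Given: Ttrans = 2 ms, RTT = 200 ms (= 2 * Tprop, Tprop = 100 ms)
Time until first ACK returns = Ttrans + RTT = 2 + 200 = 202 ms
Need W * Ttrans >= Ttrans + RTT  ->  W >= (Ttrans + RTT) / Ttrans
(Ttrans + RTT) / Ttrans = 202 / 2 = 101
W_min = ceil(101) = 101

101


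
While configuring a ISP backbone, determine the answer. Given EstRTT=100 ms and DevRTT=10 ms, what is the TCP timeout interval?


Given: EstRTT = 100 ms, DevRTT = 10 ms
Timeout = EstRTT + 4 * DevRTT
4 * DevRTT = 4 * 10 = 40
Timeout = 100 + 40 = 140 ms

140


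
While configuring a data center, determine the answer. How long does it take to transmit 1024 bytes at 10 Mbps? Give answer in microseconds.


Given: packet = 1024 bytes, bandwidth = 10 Mbps
Packet in bits = 1024 * 8 = 8192 bits
Bandwidth = 10 * 10^6 = 10000000 bps
Time = 8192 / 10000000 seconds
Time in us = 8192 * 10^6 / 10000000 = 819.2

819.2


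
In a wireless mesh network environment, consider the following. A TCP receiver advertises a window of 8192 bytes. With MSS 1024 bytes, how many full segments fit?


Given: RWND = 8192 bytes, MSS = 1024 bytes
Full segments = floor(RWND / MSS)
Full segments = floor(8192 / 1024)
Full segments = floor(8.0) = 8

8


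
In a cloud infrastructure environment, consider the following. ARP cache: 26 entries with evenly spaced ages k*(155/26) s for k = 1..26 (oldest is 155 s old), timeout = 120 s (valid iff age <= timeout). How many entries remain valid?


Ages are k * 155/26 s for k = 1..26 (spacing = 5.9615 s).
Entry k is valid iff k * 155/26 <= 120 iff k <= 26 * 120 / 155 = 20.1290
n_valid = floor(20.1290) = 20
(n_stale = 26 - 20 = 6)

20


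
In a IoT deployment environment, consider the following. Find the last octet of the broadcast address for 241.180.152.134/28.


Given: IP = 241.180.152.134, prefix = /28
Host bits = 32 - 28 = 4
Network last octet = 134 AND mask = 128
Host part size = 2^4 - 1 = 15
Broadcast last octet = 128 OR 15 = 143

143


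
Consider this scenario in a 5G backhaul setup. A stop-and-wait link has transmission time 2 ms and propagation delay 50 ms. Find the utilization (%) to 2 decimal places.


Given: Ttrans = 2 ms, Tprop = 50 ms
RTT = 2 * Tprop = 2 * 50 = 100 ms
U = Ttrans / (Ttrans + RTT)
U = 2 / (2 + 100)
U = 2 / 102 = 0.019608
U% = 1.96%

1.96


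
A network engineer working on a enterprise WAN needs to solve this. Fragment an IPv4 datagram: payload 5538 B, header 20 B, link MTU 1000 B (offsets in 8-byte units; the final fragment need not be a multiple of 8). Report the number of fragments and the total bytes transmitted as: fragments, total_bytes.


Max data per non-final fragment = floor((MTU - header)/8)*8 = floor((1000 - 20)/8)*8 = floor(980/8)*8 = 976 B
Final fragment needs no 8-byte alignment: it can carry up to MTU - header = 980 B
Non-final fragments needed = ceil((payload - 980) / 976) = ceil(4558/976) = ceil(4.6701) = 5
Number of fragments = 5 + 1 = 6
Fragment sizes (data): 5 * 976 B + 658 B (last, 658 <= 980 OK)
Total bytes sent = payload + n_frags * header = 5538 + 6*20 = 5538 + 120 = 5658 B

6, 5658


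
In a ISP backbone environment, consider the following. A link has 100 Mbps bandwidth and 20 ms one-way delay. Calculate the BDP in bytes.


Given: bandwidth = 100 Mbps, delay = 20 ms
BDP in bits = 100 * 10^6 * 20 / 1000
BDP in bits = 2000000
BDP in bytes = 2000000 / 8 = 250000

250000


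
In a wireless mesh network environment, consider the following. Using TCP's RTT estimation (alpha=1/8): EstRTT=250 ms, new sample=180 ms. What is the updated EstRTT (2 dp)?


Given: EstRTT = 250 ms, SampleRTT = 180 ms, alpha = 1/8
New EstRTT = (1 - alpha) * EstRTT + alpha * SampleRTT
(7/8) * 250 = 218.75
(1/8) * 180 = 22.5
New EstRTT = 218.75 + 22.5 = 241.25 ms -> 241.25 ms (2 dp)

241.25


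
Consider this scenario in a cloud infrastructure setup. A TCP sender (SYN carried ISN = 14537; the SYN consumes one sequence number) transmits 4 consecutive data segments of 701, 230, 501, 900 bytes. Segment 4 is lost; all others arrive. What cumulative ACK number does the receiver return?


SYN uses sequence number 14537; first data byte = ISN + 1 = 14538.
Segment 1: SEQ = 14538, len = 701 B, covers [14538, 15238]
Segment 2: SEQ = 15239, len = 230 B, covers [15239, 15468]
Segment 3: SEQ = 15469, len = 501 B, covers [15469, 15969]
Segment 4: SEQ = 15970, len = 900 B, covers [15970, 16869] [LOST]
In-order data received: bytes [14538, 15969] (segments 1..3).
Segment 4 missing -> gap begins at byte 15970.
Cumulative ACK = next expected in-order byte = 14538 + 701 + 230 + 501 = 15970

15970


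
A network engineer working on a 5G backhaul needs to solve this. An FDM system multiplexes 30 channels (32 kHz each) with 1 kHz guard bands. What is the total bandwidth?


Given: 30 channels, 32 kHz each, guard = 1 kHz
Channel bandwidth = 30 * 32 = 960 kHz
Guard bands = 29 gaps * 1 kHz = 29 kHz
Total = 960 + 29 = 989 kHz

989


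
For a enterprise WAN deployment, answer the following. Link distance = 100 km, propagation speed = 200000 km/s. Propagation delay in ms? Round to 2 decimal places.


Given: distance = 100 km, speed = 200000 km/s
Delay = distance / speed = 100 / 200000 seconds
Delay in ms = 100 * 1000 / 200000
Delay = 0.5000 ms
Rounded to 2 dp = 0.50 ms

0.50


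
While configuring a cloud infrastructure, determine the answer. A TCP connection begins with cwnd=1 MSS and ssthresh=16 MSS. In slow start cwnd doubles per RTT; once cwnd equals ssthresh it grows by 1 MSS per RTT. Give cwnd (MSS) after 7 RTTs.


RTT 0: cwnd = 1 MSS (initial)
RTT 1: cwnd = 2 MSS (slow start, doubled)
RTT 2: cwnd = 4 MSS (slow start, doubled)
RTT 3: cwnd = 8 MSS (slow start, doubled)
RTT 4: cwnd = 16 MSS (slow start, doubled)
RTT 5: cwnd = 17 MSS (congestion avoidance, +1)
RTT 6: cwnd = 18 MSS (congestion avoidance, +1)
RTT 7: cwnd = 19 MSS (congestion avoidance, +1)

19


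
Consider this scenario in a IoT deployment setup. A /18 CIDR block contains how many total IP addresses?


Given: CIDR prefix /18
Host bits = 32 - 18 = 14
Total addresses = 2^14 = 16384

16384


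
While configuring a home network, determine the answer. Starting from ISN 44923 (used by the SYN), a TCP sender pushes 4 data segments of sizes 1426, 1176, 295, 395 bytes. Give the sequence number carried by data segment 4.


The SYN occupies sequence number ISN = 44923, so the first data byte is ISN + 1 = 44924.
SEQ of data segment i = (ISN + 1) + sum of payload sizes of segments 1..i-1.
Segment 1: SEQ = 44924, payload = 1426 bytes
Segment 2: SEQ = 46350, payload = 1176 bytes
Segment 3: SEQ = 47526, payload = 295 bytes
Segment 4: SEQ = 47821, payload = 395 bytes
SEQ of segment 4 = 44924 + 1426 + 1176 + 295 = 47821

47821


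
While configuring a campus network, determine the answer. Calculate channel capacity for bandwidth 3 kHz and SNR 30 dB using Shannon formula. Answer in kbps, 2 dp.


Given: B = 3 kHz, SNR = 30 dB
SNR linear = 10^(30/10) = 1000
1 + SNR = 1001
log2(1001) = 9.9672262588
C = 3 * 1000 * 9.9672262588 = 29901.6788 bps
C = 29.901679 kbps -> 29.90 kbps (2 dp)

29.90


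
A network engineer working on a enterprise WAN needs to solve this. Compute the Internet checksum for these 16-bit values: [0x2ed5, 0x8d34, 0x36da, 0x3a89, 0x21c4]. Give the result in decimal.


Given words: [0x2ed5, 0x8d34, 0x36da, 0x3a89, 0x21c4]
Step 1: Sum all words
Raw sum = 11989 + 36148 + 14042 + 14985 + 8644 = 85808
Step 2: Fold carry: (20272 + 1) = 20273
One's complement = ~20273 & 0xFFFF = 45262

45262


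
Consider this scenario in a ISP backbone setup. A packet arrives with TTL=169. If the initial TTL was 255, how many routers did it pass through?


Given: initial TTL = 255, received TTL = 169
Hops = initial TTL - received TTL
Hops = 255 - 169 = 86

86


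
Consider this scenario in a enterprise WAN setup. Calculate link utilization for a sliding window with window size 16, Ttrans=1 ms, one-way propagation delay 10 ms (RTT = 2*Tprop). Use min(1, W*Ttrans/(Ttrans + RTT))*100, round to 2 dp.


Given: W = 16, Ttrans = 1 ms, RTT = 20 ms (= 2 * Tprop, Tprop = 10 ms)
Cycle time = Ttrans + RTT = 1 + 20 = 21 ms (first packet sent until its ACK returns)
W * Ttrans = 16 * 1 = 16 ms of sending per cycle
W * Ttrans / (Ttrans + RTT) = 16 / 21 = 0.761905
U = min(1, 0.761905) = 0.761905
U% = 76.19%

76.19


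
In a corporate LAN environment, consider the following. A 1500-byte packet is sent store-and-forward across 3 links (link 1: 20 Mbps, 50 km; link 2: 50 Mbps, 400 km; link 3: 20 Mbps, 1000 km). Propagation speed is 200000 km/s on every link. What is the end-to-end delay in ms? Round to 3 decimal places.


Packet = 1500 bytes = 12000 bits. Store-and-forward: sum (t_trans + t_prop) per link.
Link 1: t_trans = 12000/(20*10^6) s = 0.6000 ms; t_prop = 50/200000 s = 0.2500 ms; subtotal = 0.8500 ms
Link 2: t_trans = 12000/(50*10^6) s = 0.2400 ms; t_prop = 400/200000 s = 2.0000 ms; subtotal = 2.2400 ms
Link 3: t_trans = 12000/(20*10^6) s = 0.6000 ms; t_prop = 1000/200000 s = 5.0000 ms; subtotal = 5.6000 ms
End-to-end = 0.8500 + 2.2400 + 5.6000 = 8.6900 ms -> 8.690 ms (3 dp)

8.690


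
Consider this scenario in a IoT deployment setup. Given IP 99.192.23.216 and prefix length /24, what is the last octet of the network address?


Given: IP = 99.192.23.216, prefix = /24
Subnet mask = 255.255.255.0
Last octet of IP: 216
Last octet of mask: 0
Network last octet = 216 AND 0 = 0

0


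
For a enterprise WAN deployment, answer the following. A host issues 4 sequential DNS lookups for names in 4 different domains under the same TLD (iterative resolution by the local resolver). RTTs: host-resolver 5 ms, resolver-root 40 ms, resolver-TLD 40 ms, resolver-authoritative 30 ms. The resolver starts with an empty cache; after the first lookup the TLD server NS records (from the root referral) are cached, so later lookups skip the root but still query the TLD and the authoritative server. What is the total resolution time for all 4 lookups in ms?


Lookup 1 (cold cache): local + root + TLD + auth = 5 + 40 + 40 + 30 = 115 ms
Lookups 2..4 (TLD NS cached -> skip root; new domain -> still ask TLD and auth): local + TLD + auth = 5 + 40 + 30 = 75 ms each
Remaining 3 lookups: 3 * 75 = 225 ms
Total = 115 + 225 = 340 ms

340


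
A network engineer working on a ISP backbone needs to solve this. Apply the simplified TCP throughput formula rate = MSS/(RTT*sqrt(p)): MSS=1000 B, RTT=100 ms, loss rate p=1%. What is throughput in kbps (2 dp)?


Given: MSS = 1000 bytes, RTT = 100 ms, loss = 1%
RTT in seconds = 100 / 1000 = 0.1
Loss rate = 1% = 0.01
sqrt(loss) = sqrt(0.01) = 0.1
Throughput (bytes/s) = 1000 / (0.1 * 0.1) = 100000.0000
Throughput (kbps) = 100000.0000 * 8 / 1000 = 800.000000 -> 800.00 kbps (2 dp)

800.00


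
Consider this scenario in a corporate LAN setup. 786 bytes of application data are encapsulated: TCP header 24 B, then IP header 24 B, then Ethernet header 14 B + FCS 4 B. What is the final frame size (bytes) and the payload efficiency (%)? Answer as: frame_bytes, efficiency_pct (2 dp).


TCP segment = 786 + 24 = 810 B
IP packet = 810 + 24 = 834 B
Ethernet frame = 834 + 14 + 4 = 852 B
Efficiency = app / frame = 786 / 852 = 0.922535 = 92.2535% -> 92.25% (2 dp)

852, 92.25


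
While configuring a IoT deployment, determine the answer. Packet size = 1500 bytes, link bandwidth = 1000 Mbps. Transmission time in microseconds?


Given: packet = 1500 bytes, bandwidth = 1000 Mbps
Packet in bits = 1500 * 8 = 12000 bits
Bandwidth = 1000 * 10^6 = 1000000000 bps
Time = 12000 / 1000000000 seconds
Time in us = 12000 * 10^6 / 1000000000 = 12

12


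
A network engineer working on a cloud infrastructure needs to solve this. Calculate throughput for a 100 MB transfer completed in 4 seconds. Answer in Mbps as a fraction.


Given: file = 100 MB, time = 4 s
File in Mb = 100 * 8 = 800 Mb
Throughput = 800 / 4 Mbps
Throughput = 200 Mbps

200
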